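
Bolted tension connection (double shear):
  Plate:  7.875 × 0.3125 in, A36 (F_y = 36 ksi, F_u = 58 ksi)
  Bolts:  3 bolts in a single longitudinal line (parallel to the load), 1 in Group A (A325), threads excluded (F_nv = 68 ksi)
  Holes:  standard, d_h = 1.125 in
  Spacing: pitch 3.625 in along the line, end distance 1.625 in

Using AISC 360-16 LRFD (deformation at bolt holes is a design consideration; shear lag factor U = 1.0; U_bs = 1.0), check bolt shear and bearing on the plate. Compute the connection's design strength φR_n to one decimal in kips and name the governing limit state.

82.6 kips (bearing governs)

Bolt shear: A_b = π(1)²/4 = 0.7854 in². φR_n = 0.75 × 68 × 0.7854 × 3 × 2 = 240.3 kips.
Bearing (0.3125 in plate, F_u = 58 ksi): end bolts L_c = 1.625 − 1.125/2 = 1.0625, R_n = min(1.2×1.0625×0.3125×58, 2.4×1×0.3125×58) = 23.109 kips/bolt; interior L_c = 3.625 − 1.125 = 2.5, R_n = 43.5 kips/bolt. φR_n = 0.75 × (1×23.109 + 2×43.5) = 82.6 kips.
Governing: min(240.3, 82.6) = 82.6 kips → bearing.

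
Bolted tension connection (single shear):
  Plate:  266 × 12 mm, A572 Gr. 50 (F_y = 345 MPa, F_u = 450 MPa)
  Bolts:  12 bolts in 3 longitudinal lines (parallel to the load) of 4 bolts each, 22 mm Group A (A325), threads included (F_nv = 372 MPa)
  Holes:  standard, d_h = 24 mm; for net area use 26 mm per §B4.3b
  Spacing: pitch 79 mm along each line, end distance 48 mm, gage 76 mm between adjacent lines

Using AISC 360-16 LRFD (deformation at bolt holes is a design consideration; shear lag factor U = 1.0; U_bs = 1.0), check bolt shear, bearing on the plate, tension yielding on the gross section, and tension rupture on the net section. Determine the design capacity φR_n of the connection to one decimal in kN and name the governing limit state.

761.4 kN (net-section rupture governs)

Bolt shear: A_b = π(22)²/4 = 380.13 mm². φR_n = 0.75 × 372 × 380.13 × 12 × 1 = 1272.7 kN.
Bearing (12 mm plate, F_u = 450 MPa): end bolts L_c = 48 − 24/2 = 36, R_n = min(1.2×36×12×450, 2.4×22×12×450) = 233.28 kN/bolt; interior L_c = 79 − 24 = 55, R_n = 285.12 kN/bolt. φR_n = 0.75 × (3×233.28 + 9×285.12) = 2449.4 kN.
Tension yield (gross): A_g = 266×12 = 3192 mm². φR_n = 0.90 × 345 × 3192 = 991.1 kN.
Tension rupture (net): A_n = (266 − 3×26)×12 = 2256 mm² (U = 1.0, A_e = A_n). φR_n = 0.75 × 450 × 2256 = 761.4 kN.
Governing: min(1272.7, 2449.4, 991.1, 761.4) = 761.4 kN → net-section rupture.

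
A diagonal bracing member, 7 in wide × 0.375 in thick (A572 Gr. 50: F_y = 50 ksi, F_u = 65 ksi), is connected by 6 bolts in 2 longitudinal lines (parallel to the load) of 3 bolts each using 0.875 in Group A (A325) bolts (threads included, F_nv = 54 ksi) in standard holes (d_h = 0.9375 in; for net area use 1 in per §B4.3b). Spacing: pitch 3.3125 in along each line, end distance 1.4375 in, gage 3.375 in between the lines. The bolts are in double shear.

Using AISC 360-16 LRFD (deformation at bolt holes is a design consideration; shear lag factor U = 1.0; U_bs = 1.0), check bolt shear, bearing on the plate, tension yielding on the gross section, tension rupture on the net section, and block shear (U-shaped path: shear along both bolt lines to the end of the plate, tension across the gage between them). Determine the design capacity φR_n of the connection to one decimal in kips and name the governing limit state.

Bolt shear: A_b = π(0.875)²/4 = 0.60132 in². φR_n = 0.75 × 54 × 0.60132 × 6 × 2 = 292.2 kips.
Bearing (0.375 in plate, F_u = 65 ksi): end bolts L_c = 1.4375 − 0.9375/2 = 0.96875, R_n = min(1.2×0.96875×0.375×65, 2.4×0.875×0.375×65) = 28.336 kips/bolt; interior L_c = 3.3125 − 0.9375 = 2.375, R_n = 51.188 kips/bolt. φR_n = 0.75 × (2×28.336 + 4×51.188) = 196.1 kips.
Tension yield (gross): A_g = 7×0.375 = 2.625 in². φR_n = 0.90 × 50 × 2.625 = 118.1 kips.
Tension rupture (net): A_n = (7 − 2×1)×0.375 = 1.875 in² (U = 1.0, A_e = A_n). φR_n = 0.75 × 65 × 1.875 = 91.4 kips.
Block shear: shear path 2×[1.4375+2×3.3125] = 2×8.0625 in, A_gv = 6.0469, A_nv = 2×(8.0625 − 2.5×1)×0.375 = 4.1719 in²; tension across gage: (3.375 − 1×1)×0.375 = 0.89063 in². R_n = min(0.6×65×4.1719, 0.6×50×6.0469) + 1.0×65×0.89063 = min(162.7, 181.41) + 57.891 = 220.59 kips. φR_n = 0.75 × 220.59 = 165.4 kips.
Governing: min(292.2, 196.1, 118.1, 91.4, 165.4) = 91.4 kips → net-section rupture.

91.4 kips (net-section rupture governs)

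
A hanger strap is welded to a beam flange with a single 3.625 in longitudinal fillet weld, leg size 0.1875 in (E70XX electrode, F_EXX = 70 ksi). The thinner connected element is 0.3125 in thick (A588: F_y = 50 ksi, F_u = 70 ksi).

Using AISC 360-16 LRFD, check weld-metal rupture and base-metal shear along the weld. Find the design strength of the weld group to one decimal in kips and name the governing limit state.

Weld metal: throat = 0.707×0.1875 = 0.13256 in, L = 3.625 in. φR_n = 0.75 × 0.6 × 70 × 0.13256 × 3.625 = 15.1 kips.
Base metal shear (0.3125 in plate): yield φR_n = 1.0×0.6×50×0.3125×3.625 = 34.0 kips; rupture φR_n = 0.75×0.6×70×0.3125×3.625 = 35.7 kips; take 34.0 kips (yield).
Governing: min(15.1, 34.0) = 15.1 kips → weld metal.

15.1 kips (weld metal governs)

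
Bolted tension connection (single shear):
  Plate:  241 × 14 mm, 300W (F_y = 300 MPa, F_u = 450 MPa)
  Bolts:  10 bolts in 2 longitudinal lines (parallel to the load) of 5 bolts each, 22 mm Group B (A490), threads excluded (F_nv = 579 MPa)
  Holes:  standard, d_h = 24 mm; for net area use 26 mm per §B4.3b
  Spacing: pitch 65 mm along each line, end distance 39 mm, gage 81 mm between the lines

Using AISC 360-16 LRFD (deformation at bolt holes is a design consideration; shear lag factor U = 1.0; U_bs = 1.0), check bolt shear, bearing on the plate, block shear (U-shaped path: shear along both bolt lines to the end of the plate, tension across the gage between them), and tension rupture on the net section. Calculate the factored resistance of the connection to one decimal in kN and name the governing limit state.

893.0 kN (net-section rupture governs)

Bolt shear: A_b = π(22)²/4 = 380.13 mm². φR_n = 0.75 × 579 × 380.13 × 10 × 1 = 1650.7 kN.
Bearing (14 mm plate, F_u = 450 MPa): end bolts L_c = 39 − 24/2 = 27, R_n = min(1.2×27×14×450, 2.4×22×14×450) = 204.12 kN/bolt; interior L_c = 65 − 24 = 41, R_n = 309.96 kN/bolt. φR_n = 0.75 × (2×204.12 + 8×309.96) = 2165.9 kN.
Block shear: shear path 2×[39+4×65] = 2×299 mm, A_gv = 8372, A_nv = 2×(299 − 4.5×26)×14 = 5096 mm²; tension across gage: (81 − 1×26)×14 = 770 mm². R_n = min(0.6×450×5096, 0.6×300×8372) + 1.0×450×770 = min(1375.9, 1507) + 346.5 = 1722.4 kN. φR_n = 0.75 × 1722.4 = 1291.8 kN.
Tension rupture (net): A_n = (241 − 2×26)×14 = 2646 mm² (U = 1.0, A_e = A_n). φR_n = 0.75 × 450 × 2646 = 893.0 kN.
Governing: min(1650.7, 2165.9, 1291.8, 893.0) = 893.0 kN → net-section rupture.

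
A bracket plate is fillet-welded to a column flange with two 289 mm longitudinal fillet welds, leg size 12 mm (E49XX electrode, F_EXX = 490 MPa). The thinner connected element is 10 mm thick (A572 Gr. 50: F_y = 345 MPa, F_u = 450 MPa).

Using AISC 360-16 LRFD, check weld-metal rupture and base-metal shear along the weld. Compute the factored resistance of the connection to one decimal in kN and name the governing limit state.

Weld metal: throat = 0.707×12 = 8.484 mm, L = 2×289 = 578 mm. φR_n = 0.75 × 0.6 × 490 × 8.484 × 578 = 1081.3 kN.
Base metal shear (10 mm plate): yield φR_n = 1.0×0.6×345×10×578 = 1196.5 kN; rupture φR_n = 0.75×0.6×450×10×578 = 1170.5 kN; take 1170.5 kN (rupture).
Governing: min(1081.3, 1170.5) = 1081.3 kN → weld metal.

1081.3 kN (weld metal governs)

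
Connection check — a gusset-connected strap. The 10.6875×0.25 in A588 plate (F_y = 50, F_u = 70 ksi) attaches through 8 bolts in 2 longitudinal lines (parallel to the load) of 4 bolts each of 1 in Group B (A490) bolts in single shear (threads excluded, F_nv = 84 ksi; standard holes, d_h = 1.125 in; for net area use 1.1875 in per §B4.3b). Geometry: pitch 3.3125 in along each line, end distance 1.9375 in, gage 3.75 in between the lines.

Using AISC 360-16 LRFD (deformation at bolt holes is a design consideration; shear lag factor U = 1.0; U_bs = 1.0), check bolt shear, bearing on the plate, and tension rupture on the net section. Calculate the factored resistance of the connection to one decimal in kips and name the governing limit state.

109.1 kips (net-section rupture governs)

Bolt shear: A_b = π(1)²/4 = 0.7854 in². φR_n = 0.75 × 84 × 0.7854 × 8 × 1 = 395.8 kips.
Bearing (0.25 in plate, F_u = 70 ksi): end bolts L_c = 1.9375 − 1.125/2 = 1.375, R_n = min(1.2×1.375×0.25×70, 2.4×1×0.25×70) = 28.875 kips/bolt; interior L_c = 3.3125 − 1.125 = 2.1875, R_n = 42 kips/bolt. φR_n = 0.75 × (2×28.875 + 6×42) = 232.3 kips.
Tension rupture (net): A_n = (10.6875 − 2×1.1875)×0.25 = 2.0781 in² (U = 1.0, A_e = A_n). φR_n = 0.75 × 70 × 2.0781 = 109.1 kips.
Governing: min(395.8, 232.3, 109.1) = 109.1 kips → net-section rupture.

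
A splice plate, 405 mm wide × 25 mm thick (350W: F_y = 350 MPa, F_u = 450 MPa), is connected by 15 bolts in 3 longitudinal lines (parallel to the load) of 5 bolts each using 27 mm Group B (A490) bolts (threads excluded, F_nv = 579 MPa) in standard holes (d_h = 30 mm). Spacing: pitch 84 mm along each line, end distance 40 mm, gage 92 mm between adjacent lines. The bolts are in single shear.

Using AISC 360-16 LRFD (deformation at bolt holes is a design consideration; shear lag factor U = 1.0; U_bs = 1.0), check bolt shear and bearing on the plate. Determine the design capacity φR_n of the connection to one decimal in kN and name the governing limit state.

3729.5 kN (bolt shear governs)

Bolt shear: A_b = π(27)²/4 = 572.56 mm². φR_n = 0.75 × 579 × 572.56 × 15 × 1 = 3729.5 kN.
Bearing (25 mm plate, F_u = 450 MPa): end bolts L_c = 40 − 30/2 = 25, R_n = min(1.2×25×25×450, 2.4×27×25×450) = 337.5 kN/bolt; interior L_c = 84 − 30 = 54, R_n = 729 kN/bolt. φR_n = 0.75 × (3×337.5 + 12×729) = 7320.4 kN.
Governing: min(3729.5, 7320.4) = 3729.5 kN → bolt shear.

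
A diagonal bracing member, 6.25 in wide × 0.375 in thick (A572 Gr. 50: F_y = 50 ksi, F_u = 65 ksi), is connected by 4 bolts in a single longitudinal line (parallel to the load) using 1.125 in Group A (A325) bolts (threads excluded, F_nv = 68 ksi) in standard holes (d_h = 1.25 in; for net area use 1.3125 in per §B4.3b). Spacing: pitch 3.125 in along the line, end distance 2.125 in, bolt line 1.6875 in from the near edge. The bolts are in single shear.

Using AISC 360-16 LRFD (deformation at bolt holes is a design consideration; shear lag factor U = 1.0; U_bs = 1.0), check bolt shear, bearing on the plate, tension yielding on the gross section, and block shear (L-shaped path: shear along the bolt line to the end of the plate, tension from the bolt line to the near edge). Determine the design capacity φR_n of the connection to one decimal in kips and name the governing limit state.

Bolt shear: A_b = π(1.125)²/4 = 0.99402 in². φR_n = 0.75 × 68 × 0.99402 × 4 × 1 = 202.8 kips.
Bearing (0.375 in plate, F_u = 65 ksi): end bolts L_c = 2.125 − 1.25/2 = 1.5, R_n = min(1.2×1.5×0.375×65, 2.4×1.125×0.375×65) = 43.875 kips/bolt; interior L_c = 3.125 − 1.25 = 1.875, R_n = 54.844 kips/bolt. φR_n = 0.75 × (1×43.875 + 3×54.844) = 156.3 kips.
Tension yield (gross): A_g = 6.25×0.375 = 2.3438 in². φR_n = 0.90 × 50 × 2.3438 = 105.5 kips.
Block shear: shear path 1×[2.125+3×3.125] = 1×11.5 in, A_gv = 4.3125, A_nv = 1×(11.5 − 3.5×1.3125)×0.375 = 2.5898 in²; tension to near edge: (1.6875 − 0.5×1.3125)×0.375 = 0.38672 in². R_n = min(0.6×65×2.5898, 0.6×50×4.3125) + 1.0×65×0.38672 = min(101, 129.38) + 25.137 = 126.14 kips. φR_n = 0.75 × 126.14 = 94.6 kips.
Governing: min(202.8, 156.3, 105.5, 94.6) = 94.6 kips → block shear.

94.6 kips (block shear governs)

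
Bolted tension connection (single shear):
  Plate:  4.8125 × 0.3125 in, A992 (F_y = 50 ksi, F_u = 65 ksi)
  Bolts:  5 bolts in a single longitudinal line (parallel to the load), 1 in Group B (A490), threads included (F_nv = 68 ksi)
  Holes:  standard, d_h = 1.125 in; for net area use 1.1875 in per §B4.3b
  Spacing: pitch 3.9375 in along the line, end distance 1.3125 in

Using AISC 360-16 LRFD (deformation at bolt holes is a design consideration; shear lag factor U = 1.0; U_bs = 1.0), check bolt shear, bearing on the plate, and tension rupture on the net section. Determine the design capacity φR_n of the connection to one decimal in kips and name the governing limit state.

Bolt shear: A_b = π(1)²/4 = 0.7854 in². φR_n = 0.75 × 68 × 0.7854 × 5 × 1 = 200.3 kips.
Bearing (0.3125 in plate, F_u = 65 ksi): end bolts L_c = 1.3125 − 1.125/2 = 0.75, R_n = min(1.2×0.75×0.3125×65, 2.4×1×0.3125×65) = 18.281 kips/bolt; interior L_c = 3.9375 − 1.125 = 2.8125, R_n = 48.75 kips/bolt. φR_n = 0.75 × (1×18.281 + 4×48.75) = 160.0 kips.
Tension rupture (net): A_n = (4.8125 − 1×1.1875)×0.3125 = 1.1328 in² (U = 1.0, A_e = A_n). φR_n = 0.75 × 65 × 1.1328 = 55.2 kips.
Governing: min(200.3, 160.0, 55.2) = 55.2 kips → net-section rupture.

55.2 kips (net-section rupture governs)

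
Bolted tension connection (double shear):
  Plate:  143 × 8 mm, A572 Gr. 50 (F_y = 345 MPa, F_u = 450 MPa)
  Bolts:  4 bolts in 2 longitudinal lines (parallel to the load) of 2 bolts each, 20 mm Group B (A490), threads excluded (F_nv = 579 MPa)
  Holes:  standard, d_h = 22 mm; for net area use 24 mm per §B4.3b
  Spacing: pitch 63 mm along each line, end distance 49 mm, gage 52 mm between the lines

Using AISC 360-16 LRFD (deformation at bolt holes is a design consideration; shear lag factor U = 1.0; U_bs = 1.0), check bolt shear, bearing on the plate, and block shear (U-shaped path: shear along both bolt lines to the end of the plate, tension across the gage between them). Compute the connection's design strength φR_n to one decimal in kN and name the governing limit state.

Bolt shear: A_b = π(20)²/4 = 314.16 mm². φR_n = 0.75 × 579 × 314.16 × 4 × 2 = 1091.4 kN.
Bearing (8 mm plate, F_u = 450 MPa): end bolts L_c = 49 − 22/2 = 38, R_n = min(1.2×38×8×450, 2.4×20×8×450) = 164.16 kN/bolt; interior L_c = 63 − 22 = 41, R_n = 172.8 kN/bolt. φR_n = 0.75 × (2×164.16 + 2×172.8) = 505.4 kN.
Block shear: shear path 2×[49+1×63] = 2×112 mm, A_gv = 1792, A_nv = 2×(112 − 1.5×24)×8 = 1216 mm²; tension across gage: (52 − 1×24)×8 = 224 mm². R_n = min(0.6×450×1216, 0.6×345×1792) + 1.0×450×224 = min(328.32, 370.94) + 100.8 = 429.12 kN. φR_n = 0.75 × 429.12 = 321.8 kN.
Governing: min(1091.4, 505.4, 321.8) = 321.8 kN → block shear.

321.8 kN (block shear governs)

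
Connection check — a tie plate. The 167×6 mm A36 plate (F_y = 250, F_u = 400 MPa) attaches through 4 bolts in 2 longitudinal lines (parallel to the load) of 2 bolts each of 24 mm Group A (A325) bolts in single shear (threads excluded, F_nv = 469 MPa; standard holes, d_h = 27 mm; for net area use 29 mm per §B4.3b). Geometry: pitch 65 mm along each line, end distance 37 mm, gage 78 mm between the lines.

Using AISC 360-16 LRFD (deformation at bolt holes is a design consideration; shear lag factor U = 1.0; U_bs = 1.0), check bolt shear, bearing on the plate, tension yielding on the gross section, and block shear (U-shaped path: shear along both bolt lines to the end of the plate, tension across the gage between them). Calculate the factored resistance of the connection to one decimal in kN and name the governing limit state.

214.6 kN (block shear governs)

Bolt shear: A_b = π(24)²/4 = 452.39 mm². φR_n = 0.75 × 469 × 452.39 × 4 × 1 = 636.5 kN.
Bearing (6 mm plate, F_u = 400 MPa): end bolts L_c = 37 − 27/2 = 23.5, R_n = min(1.2×23.5×6×400, 2.4×24×6×400) = 67.68 kN/bolt; interior L_c = 65 − 27 = 38, R_n = 109.44 kN/bolt. φR_n = 0.75 × (2×67.68 + 2×109.44) = 265.7 kN.
Tension yield (gross): A_g = 167×6 = 1002 mm². φR_n = 0.90 × 250 × 1002 = 225.5 kN.
Block shear: shear path 2×[37+1×65] = 2×102 mm, A_gv = 1224, A_nv = 2×(102 − 1.5×29)×6 = 702 mm²; tension across gage: (78 − 1×29)×6 = 294 mm². R_n = min(0.6×400×702, 0.6×250×1224) + 1.0×400×294 = min(168.48, 183.6) + 117.6 = 286.08 kN. φR_n = 0.75 × 286.08 = 214.6 kN.
Governing: min(636.5, 265.7, 225.5, 214.6) = 214.6 kN → block shear.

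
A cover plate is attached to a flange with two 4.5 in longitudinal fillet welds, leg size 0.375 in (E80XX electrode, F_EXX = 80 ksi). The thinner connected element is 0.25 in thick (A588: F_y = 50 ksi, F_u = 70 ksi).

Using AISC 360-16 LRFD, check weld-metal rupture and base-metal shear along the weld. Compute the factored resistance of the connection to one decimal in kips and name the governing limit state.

67.5 kips (base-metal shear governs)

Weld metal: throat = 0.707×0.375 = 0.26513 in, L = 2×4.5 = 9 in. φR_n = 0.75 × 0.6 × 80 × 0.26513 × 9 = 85.9 kips.
Base metal shear (0.25 in plate): yield φR_n = 1.0×0.6×50×0.25×9 = 67.5 kips; rupture φR_n = 0.75×0.6×70×0.25×9 = 70.9 kips; take 67.5 kips (yield).
Governing: min(85.9, 67.5) = 67.5 kips → base-metal shear.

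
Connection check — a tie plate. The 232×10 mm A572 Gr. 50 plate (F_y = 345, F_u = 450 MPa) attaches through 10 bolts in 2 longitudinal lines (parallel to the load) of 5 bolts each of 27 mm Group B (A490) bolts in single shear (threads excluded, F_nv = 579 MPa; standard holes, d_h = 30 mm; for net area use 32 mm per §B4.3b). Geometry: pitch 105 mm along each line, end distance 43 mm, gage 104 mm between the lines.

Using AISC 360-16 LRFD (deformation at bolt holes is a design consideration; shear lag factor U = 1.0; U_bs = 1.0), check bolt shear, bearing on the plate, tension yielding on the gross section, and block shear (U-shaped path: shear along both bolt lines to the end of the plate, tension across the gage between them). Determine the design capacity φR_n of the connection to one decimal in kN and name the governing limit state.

720.4 kN (gross-section yield governs)

Bolt shear: A_b = π(27)²/4 = 572.56 mm². φR_n = 0.75 × 579 × 572.56 × 10 × 1 = 2486.3 kN.
Bearing (10 mm plate, F_u = 450 MPa): end bolts L_c = 43 − 30/2 = 28, R_n = min(1.2×28×10×450, 2.4×27×10×450) = 151.2 kN/bolt; interior L_c = 105 − 30 = 75, R_n = 291.6 kN/bolt. φR_n = 0.75 × (2×151.2 + 8×291.6) = 1976.4 kN.
Tension yield (gross): A_g = 232×10 = 2320 mm². φR_n = 0.90 × 345 × 2320 = 720.4 kN.
Block shear: shear path 2×[43+4×105] = 2×463 mm, A_gv = 9260, A_nv = 2×(463 − 4.5×32)×10 = 6380 mm²; tension across gage: (104 − 1×32)×10 = 720 mm². R_n = min(0.6×450×6380, 0.6×345×9260) + 1.0×450×720 = min(1722.6, 1916.8) + 324 = 2046.6 kN. φR_n = 0.75 × 2046.6 = 1535.0 kN.
Governing: min(2486.3, 1976.4, 720.4, 1535.0) = 720.4 kN → gross-section yield.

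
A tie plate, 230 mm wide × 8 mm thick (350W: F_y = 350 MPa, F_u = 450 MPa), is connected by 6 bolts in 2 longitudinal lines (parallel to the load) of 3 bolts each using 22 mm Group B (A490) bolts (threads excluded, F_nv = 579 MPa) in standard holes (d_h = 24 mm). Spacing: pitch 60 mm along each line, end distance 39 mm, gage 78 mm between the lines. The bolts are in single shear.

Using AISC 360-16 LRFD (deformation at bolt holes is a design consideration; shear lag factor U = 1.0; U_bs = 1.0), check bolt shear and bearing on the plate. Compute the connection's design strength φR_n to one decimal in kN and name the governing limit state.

641.5 kN (bearing governs)

Bolt shear: A_b = π(22)²/4 = 380.13 mm². φR_n = 0.75 × 579 × 380.13 × 6 × 1 = 990.4 kN.
Bearing (8 mm plate, F_u = 450 MPa): end bolts L_c = 39 − 24/2 = 27, R_n = min(1.2×27×8×450, 2.4×22×8×450) = 116.64 kN/bolt; interior L_c = 60 − 24 = 36, R_n = 155.52 kN/bolt. φR_n = 0.75 × (2×116.64 + 4×155.52) = 641.5 kN.
Governing: min(990.4, 641.5) = 641.5 kN → bearing.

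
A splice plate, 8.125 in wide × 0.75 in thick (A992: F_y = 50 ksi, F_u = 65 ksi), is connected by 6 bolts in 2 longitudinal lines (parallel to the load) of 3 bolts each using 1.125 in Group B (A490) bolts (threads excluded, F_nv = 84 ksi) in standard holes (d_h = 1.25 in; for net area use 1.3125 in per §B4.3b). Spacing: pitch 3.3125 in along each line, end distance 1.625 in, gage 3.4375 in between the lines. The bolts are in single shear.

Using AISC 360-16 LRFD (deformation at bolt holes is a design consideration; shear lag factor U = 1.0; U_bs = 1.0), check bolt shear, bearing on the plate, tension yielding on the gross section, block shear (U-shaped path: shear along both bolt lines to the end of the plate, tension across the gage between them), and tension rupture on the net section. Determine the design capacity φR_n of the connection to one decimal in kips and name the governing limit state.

Bolt shear: A_b = π(1.125)²/4 = 0.99402 in². φR_n = 0.75 × 84 × 0.99402 × 6 × 1 = 375.7 kips.
Bearing (0.75 in plate, F_u = 65 ksi): end bolts L_c = 1.625 − 1.25/2 = 1, R_n = min(1.2×1×0.75×65, 2.4×1.125×0.75×65) = 58.5 kips/bolt; interior L_c = 3.3125 − 1.25 = 2.0625, R_n = 120.66 kips/bolt. φR_n = 0.75 × (2×58.5 + 4×120.66) = 449.7 kips.
Tension yield (gross): A_g = 8.125×0.75 = 6.0938 in². φR_n = 0.90 × 50 × 6.0938 = 274.2 kips.
Block shear: shear path 2×[1.625+2×3.3125] = 2×8.25 in, A_gv = 12.375, A_nv = 2×(8.25 − 2.5×1.3125)×0.75 = 7.4531 in²; tension across gage: (3.4375 − 1×1.3125)×0.75 = 1.5938 in². R_n = min(0.6×65×7.4531, 0.6×50×12.375) + 1.0×65×1.5938 = min(290.67, 371.25) + 103.6 = 394.27 kips. φR_n = 0.75 × 394.27 = 295.7 kips.
Tension rupture (net): A_n = (8.125 − 2×1.3125)×0.75 = 4.125 in² (U = 1.0, A_e = A_n). φR_n = 0.75 × 65 × 4.125 = 201.1 kips.
Governing: min(375.7, 449.7, 274.2, 295.7, 201.1) = 201.1 kips → net-section rupture.

201.1 kips (net-section rupture governs)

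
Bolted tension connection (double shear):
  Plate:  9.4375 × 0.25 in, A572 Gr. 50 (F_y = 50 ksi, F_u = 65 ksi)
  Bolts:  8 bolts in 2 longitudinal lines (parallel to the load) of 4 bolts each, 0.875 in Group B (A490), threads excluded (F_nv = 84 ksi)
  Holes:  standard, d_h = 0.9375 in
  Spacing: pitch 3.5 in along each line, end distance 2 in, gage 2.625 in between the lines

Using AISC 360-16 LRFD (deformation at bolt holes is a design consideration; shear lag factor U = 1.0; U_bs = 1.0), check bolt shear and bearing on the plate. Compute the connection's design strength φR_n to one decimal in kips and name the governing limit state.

Bolt shear: A_b = π(0.875)²/4 = 0.60132 in². φR_n = 0.75 × 84 × 0.60132 × 8 × 2 = 606.1 kips.
Bearing (0.25 in plate, F_u = 65 ksi): end bolts L_c = 2 − 0.9375/2 = 1.53125, R_n = min(1.2×1.53125×0.25×65, 2.4×0.875×0.25×65) = 29.859 kips/bolt; interior L_c = 3.5 − 0.9375 = 2.5625, R_n = 34.125 kips/bolt. φR_n = 0.75 × (2×29.859 + 6×34.125) = 198.4 kips.
Governing: min(606.1, 198.4) = 198.4 kips → bearing.

198.4 kips (bearing governs)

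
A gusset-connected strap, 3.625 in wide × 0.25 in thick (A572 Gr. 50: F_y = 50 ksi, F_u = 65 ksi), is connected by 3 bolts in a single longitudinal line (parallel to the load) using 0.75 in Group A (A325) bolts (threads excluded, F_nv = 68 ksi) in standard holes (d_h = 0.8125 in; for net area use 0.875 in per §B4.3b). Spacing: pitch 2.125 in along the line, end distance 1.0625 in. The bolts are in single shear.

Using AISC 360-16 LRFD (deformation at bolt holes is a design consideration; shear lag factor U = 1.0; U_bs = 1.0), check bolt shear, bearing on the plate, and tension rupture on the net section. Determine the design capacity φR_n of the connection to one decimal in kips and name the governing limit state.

Bolt shear: A_b = π(0.75)²/4 = 0.44179 in². φR_n = 0.75 × 68 × 0.44179 × 3 × 1 = 67.6 kips.
Bearing (0.25 in plate, F_u = 65 ksi): end bolts L_c = 1.0625 − 0.8125/2 = 0.65625, R_n = min(1.2×0.65625×0.25×65, 2.4×0.75×0.25×65) = 12.797 kips/bolt; interior L_c = 2.125 − 0.8125 = 1.3125, R_n = 25.594 kips/bolt. φR_n = 0.75 × (1×12.797 + 2×25.594) = 48.0 kips.
Tension rupture (net): A_n = (3.625 − 1×0.875)×0.25 = 0.6875 in² (U = 1.0, A_e = A_n). φR_n = 0.75 × 65 × 0.6875 = 33.5 kips.
Governing: min(67.6, 48.0, 33.5) = 33.5 kips → net-section rupture.

33.5 kips (net-section rupture governs)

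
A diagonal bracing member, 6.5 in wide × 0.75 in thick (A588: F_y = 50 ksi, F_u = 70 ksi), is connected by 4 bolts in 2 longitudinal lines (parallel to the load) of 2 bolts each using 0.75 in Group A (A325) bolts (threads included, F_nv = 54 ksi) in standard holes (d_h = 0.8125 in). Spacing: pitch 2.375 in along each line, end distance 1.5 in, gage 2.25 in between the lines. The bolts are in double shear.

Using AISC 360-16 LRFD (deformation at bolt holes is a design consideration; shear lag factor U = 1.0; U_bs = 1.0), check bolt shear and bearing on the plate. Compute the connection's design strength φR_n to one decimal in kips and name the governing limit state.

143.1 kips (bolt shear governs)

Bolt shear: A_b = π(0.75)²/4 = 0.44179 in². φR_n = 0.75 × 54 × 0.44179 × 4 × 2 = 143.1 kips.
Bearing (0.75 in plate, F_u = 70 ksi): end bolts L_c = 1.5 − 0.8125/2 = 1.09375, R_n = min(1.2×1.09375×0.75×70, 2.4×0.75×0.75×70) = 68.906 kips/bolt; interior L_c = 2.375 − 0.8125 = 1.5625, R_n = 94.5 kips/bolt. φR_n = 0.75 × (2×68.906 + 2×94.5) = 245.1 kips.
Governing: min(143.1, 245.1) = 143.1 kips → bolt shear.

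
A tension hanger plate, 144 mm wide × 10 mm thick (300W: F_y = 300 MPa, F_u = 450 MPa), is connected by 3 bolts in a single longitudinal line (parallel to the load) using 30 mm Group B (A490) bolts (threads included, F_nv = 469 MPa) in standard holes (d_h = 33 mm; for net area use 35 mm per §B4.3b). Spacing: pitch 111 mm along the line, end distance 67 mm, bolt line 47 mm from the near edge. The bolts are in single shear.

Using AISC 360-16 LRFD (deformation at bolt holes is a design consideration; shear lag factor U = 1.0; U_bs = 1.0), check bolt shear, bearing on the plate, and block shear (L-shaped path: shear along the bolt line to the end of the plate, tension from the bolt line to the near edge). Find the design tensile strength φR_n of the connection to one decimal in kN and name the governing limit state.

Bolt shear: A_b = π(30)²/4 = 706.86 mm². φR_n = 0.75 × 469 × 706.86 × 3 × 1 = 745.9 kN.
Bearing (10 mm plate, F_u = 450 MPa): end bolts L_c = 67 − 33/2 = 50.5, R_n = min(1.2×50.5×10×450, 2.4×30×10×450) = 272.7 kN/bolt; interior L_c = 111 − 33 = 78, R_n = 324 kN/bolt. φR_n = 0.75 × (1×272.7 + 2×324) = 690.5 kN.
Block shear: shear path 1×[67+2×111] = 1×289 mm, A_gv = 2890, A_nv = 1×(289 − 2.5×35)×10 = 2015 mm²; tension to near edge: (47 − 0.5×35)×10 = 295 mm². R_n = min(0.6×450×2015, 0.6×300×2890) + 1.0×450×295 = min(544.05, 520.2) + 132.75 = 652.95 kN. φR_n = 0.75 × 652.95 = 489.7 kN.
Governing: min(745.9, 690.5, 489.7) = 489.7 kN → block shear.

489.7 kN (block shear governs)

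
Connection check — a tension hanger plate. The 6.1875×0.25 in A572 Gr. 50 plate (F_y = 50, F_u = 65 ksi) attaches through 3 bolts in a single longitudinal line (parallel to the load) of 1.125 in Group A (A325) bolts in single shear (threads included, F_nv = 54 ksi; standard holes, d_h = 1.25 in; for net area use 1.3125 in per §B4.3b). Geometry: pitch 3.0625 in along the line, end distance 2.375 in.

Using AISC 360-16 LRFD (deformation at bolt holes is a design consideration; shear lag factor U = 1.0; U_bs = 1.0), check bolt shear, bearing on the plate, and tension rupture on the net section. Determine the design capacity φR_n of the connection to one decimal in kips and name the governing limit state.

59.4 kips (net-section rupture governs)

Bolt shear: A_b = π(1.125)²/4 = 0.99402 in². φR_n = 0.75 × 54 × 0.99402 × 3 × 1 = 120.8 kips.
Bearing (0.25 in plate, F_u = 65 ksi): end bolts L_c = 2.375 − 1.25/2 = 1.75, R_n = min(1.2×1.75×0.25×65, 2.4×1.125×0.25×65) = 34.125 kips/bolt; interior L_c = 3.0625 − 1.25 = 1.8125, R_n = 35.344 kips/bolt. φR_n = 0.75 × (1×34.125 + 2×35.344) = 78.6 kips.
Tension rupture (net): A_n = (6.1875 − 1×1.3125)×0.25 = 1.2188 in² (U = 1.0, A_e = A_n). φR_n = 0.75 × 65 × 1.2188 = 59.4 kips.
Governing: min(120.8, 78.6, 59.4) = 59.4 kips → net-section rupture.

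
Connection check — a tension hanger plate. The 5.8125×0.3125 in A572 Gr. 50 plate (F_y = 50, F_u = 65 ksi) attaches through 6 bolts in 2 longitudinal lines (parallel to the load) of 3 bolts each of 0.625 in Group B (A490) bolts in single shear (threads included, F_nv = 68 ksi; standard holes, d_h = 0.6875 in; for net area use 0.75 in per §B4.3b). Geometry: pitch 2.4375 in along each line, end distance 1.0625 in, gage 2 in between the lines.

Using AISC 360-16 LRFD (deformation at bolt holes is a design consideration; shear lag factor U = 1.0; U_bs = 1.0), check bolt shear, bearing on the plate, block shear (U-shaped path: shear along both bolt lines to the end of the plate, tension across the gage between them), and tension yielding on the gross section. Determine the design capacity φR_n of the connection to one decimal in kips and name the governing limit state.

Bolt shear: A_b = π(0.625)²/4 = 0.3068 in². φR_n = 0.75 × 68 × 0.3068 × 6 × 1 = 93.9 kips.
Bearing (0.3125 in plate, F_u = 65 ksi): end bolts L_c = 1.0625 − 0.6875/2 = 0.71875, R_n = min(1.2×0.71875×0.3125×65, 2.4×0.625×0.3125×65) = 17.52 kips/bolt; interior L_c = 2.4375 − 0.6875 = 1.75, R_n = 30.469 kips/bolt. φR_n = 0.75 × (2×17.52 + 4×30.469) = 117.7 kips.
Block shear: shear path 2×[1.0625+2×2.4375] = 2×5.9375 in, A_gv = 3.7109, A_nv = 2×(5.9375 − 2.5×0.75)×0.3125 = 2.5391 in²; tension across gage: (2 − 1×0.75)×0.3125 = 0.39063 in². R_n = min(0.6×65×2.5391, 0.6×50×3.7109) + 1.0×65×0.39063 = min(99.025, 111.33) + 25.391 = 124.42 kips. φR_n = 0.75 × 124.42 = 93.3 kips.
Tension yield (gross): A_g = 5.8125×0.3125 = 1.8164 in². φR_n = 0.90 × 50 × 1.8164 = 81.7 kips.
Governing: min(93.9, 117.7, 93.3, 81.7) = 81.7 kips → gross-section yield.

81.7 kips (gross-section yield governs)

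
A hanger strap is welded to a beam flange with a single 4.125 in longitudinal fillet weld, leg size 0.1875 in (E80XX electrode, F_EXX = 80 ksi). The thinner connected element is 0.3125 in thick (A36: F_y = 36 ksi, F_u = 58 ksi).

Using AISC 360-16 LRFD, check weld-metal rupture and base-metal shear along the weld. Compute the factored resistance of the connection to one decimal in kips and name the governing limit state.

Weld metal: throat = 0.707×0.1875 = 0.13256 in, L = 4.125 in. φR_n = 0.75 × 0.6 × 80 × 0.13256 × 4.125 = 19.7 kips.
Base metal shear (0.3125 in plate): yield φR_n = 1.0×0.6×36×0.3125×4.125 = 27.8 kips; rupture φR_n = 0.75×0.6×58×0.3125×4.125 = 33.6 kips; take 27.8 kips (yield).
Governing: min(19.7, 27.8) = 19.7 kips → weld metal.

19.7 kips (weld metal governs)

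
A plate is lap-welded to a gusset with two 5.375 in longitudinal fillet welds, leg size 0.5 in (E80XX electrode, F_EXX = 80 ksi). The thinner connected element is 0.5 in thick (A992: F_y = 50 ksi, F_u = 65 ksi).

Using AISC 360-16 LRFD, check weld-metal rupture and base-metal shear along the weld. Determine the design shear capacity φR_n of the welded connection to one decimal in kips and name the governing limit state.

Weld metal: throat = 0.707×0.5 = 0.3535 in, L = 2×5.375 = 10.75 in. φR_n = 0.75 × 0.6 × 80 × 0.3535 × 10.75 = 136.8 kips.
Base metal shear (0.5 in plate): yield φR_n = 1.0×0.6×50×0.5×10.75 = 161.3 kips; rupture φR_n = 0.75×0.6×65×0.5×10.75 = 157.2 kips; take 157.2 kips (rupture).
Governing: min(136.8, 157.2) = 136.8 kips → weld metal.

136.8 kips (weld metal governs)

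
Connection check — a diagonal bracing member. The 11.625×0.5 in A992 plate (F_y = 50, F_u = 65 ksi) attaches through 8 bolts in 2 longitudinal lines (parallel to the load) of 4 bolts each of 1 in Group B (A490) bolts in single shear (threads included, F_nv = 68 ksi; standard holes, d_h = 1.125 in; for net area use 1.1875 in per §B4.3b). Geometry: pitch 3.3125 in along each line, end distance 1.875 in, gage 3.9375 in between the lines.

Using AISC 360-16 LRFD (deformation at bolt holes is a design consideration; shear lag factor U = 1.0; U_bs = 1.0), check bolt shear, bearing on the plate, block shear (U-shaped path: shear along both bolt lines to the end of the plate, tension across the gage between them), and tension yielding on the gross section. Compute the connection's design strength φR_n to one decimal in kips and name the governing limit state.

Bolt shear: A_b = π(1)²/4 = 0.7854 in². φR_n = 0.75 × 68 × 0.7854 × 8 × 1 = 320.4 kips.
Bearing (0.5 in plate, F_u = 65 ksi): end bolts L_c = 1.875 − 1.125/2 = 1.3125, R_n = min(1.2×1.3125×0.5×65, 2.4×1×0.5×65) = 51.188 kips/bolt; interior L_c = 3.3125 − 1.125 = 2.1875, R_n = 78 kips/bolt. φR_n = 0.75 × (2×51.188 + 6×78) = 427.8 kips.
Block shear: shear path 2×[1.875+3×3.3125] = 2×11.8125 in, A_gv = 11.813, A_nv = 2×(11.8125 − 3.5×1.1875)×0.5 = 7.6563 in²; tension across gage: (3.9375 − 1×1.1875)×0.5 = 1.375 in². R_n = min(0.6×65×7.6563, 0.6×50×11.813) + 1.0×65×1.375 = min(298.6, 354.39) + 89.375 = 387.98 kips. φR_n = 0.75 × 387.98 = 291.0 kips.
Tension yield (gross): A_g = 11.625×0.5 = 5.8125 in². φR_n = 0.90 × 50 × 5.8125 = 261.6 kips.
Governing: min(320.4, 427.8, 291.0, 261.6) = 261.6 kips → gross-section yield.

261.6 kips (gross-section yield governs)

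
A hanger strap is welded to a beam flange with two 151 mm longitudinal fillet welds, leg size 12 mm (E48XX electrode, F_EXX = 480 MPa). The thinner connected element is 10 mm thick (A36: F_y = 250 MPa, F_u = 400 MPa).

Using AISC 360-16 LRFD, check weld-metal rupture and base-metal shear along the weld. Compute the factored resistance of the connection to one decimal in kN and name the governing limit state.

Weld metal: throat = 0.707×12 = 8.484 mm, L = 2×151 = 302 mm. φR_n = 0.75 × 0.6 × 480 × 8.484 × 302 = 553.4 kN.
Base metal shear (10 mm plate): yield φR_n = 1.0×0.6×250×10×302 = 453.0 kN; rupture φR_n = 0.75×0.6×400×10×302 = 543.6 kN; take 453.0 kN (yield).
Governing: min(553.4, 453.0) = 453.0 kN → base-metal shear.

453.0 kN (base-metal shear governs)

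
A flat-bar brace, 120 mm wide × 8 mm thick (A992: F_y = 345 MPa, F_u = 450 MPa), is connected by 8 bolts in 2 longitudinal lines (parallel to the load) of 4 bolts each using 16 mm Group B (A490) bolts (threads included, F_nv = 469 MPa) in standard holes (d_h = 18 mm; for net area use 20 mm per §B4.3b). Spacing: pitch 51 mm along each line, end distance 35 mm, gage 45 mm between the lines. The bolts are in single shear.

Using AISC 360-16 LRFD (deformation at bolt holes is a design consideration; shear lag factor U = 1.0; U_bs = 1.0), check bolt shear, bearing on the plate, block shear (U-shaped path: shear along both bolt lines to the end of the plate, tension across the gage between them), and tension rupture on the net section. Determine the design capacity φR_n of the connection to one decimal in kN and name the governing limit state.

Bolt shear: A_b = π(16)²/4 = 201.06 mm². φR_n = 0.75 × 469 × 201.06 × 8 × 1 = 565.8 kN.
Bearing (8 mm plate, F_u = 450 MPa): end bolts L_c = 35 − 18/2 = 26, R_n = min(1.2×26×8×450, 2.4×16×8×450) = 112.32 kN/bolt; interior L_c = 51 − 18 = 33, R_n = 138.24 kN/bolt. φR_n = 0.75 × (2×112.32 + 6×138.24) = 790.6 kN.
Block shear: shear path 2×[35+3×51] = 2×188 mm, A_gv = 3008, A_nv = 2×(188 − 3.5×20)×8 = 1888 mm²; tension across gage: (45 − 1×20)×8 = 200 mm². R_n = min(0.6×450×1888, 0.6×345×3008) + 1.0×450×200 = min(509.76, 622.66) + 90 = 599.76 kN. φR_n = 0.75 × 599.76 = 449.8 kN.
Tension rupture (net): A_n = (120 − 2×20)×8 = 640 mm² (U = 1.0, A_e = A_n). φR_n = 0.75 × 450 × 640 = 216.0 kN.
Governing: min(565.8, 790.6, 449.8, 216.0) = 216.0 kN → net-section rupture.

216.0 kN (net-section rupture governs)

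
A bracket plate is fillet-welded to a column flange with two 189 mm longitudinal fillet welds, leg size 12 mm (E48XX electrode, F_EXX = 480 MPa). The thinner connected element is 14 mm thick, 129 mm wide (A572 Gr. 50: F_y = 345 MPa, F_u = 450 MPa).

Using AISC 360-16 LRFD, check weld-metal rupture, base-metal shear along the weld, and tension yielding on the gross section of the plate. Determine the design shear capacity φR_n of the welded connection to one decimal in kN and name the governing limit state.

560.8 kN (gross-section yield governs)

Weld metal: throat = 0.707×12 = 8.484 mm, L = 2×189 = 378 mm. φR_n = 0.75 × 0.6 × 480 × 8.484 × 378 = 692.7 kN.
Base metal shear (14 mm plate): yield φR_n = 1.0×0.6×345×14×378 = 1095.4 kN; rupture φR_n = 0.75×0.6×450×14×378 = 1071.6 kN; take 1071.6 kN (rupture).
Tension yield (gross): A_g = 129×14 = 1806 mm². φR_n = 0.90 × 345 × 1806 = 560.8 kN.
Governing: min(692.7, 1071.6, 560.8) = 560.8 kN → gross-section yield.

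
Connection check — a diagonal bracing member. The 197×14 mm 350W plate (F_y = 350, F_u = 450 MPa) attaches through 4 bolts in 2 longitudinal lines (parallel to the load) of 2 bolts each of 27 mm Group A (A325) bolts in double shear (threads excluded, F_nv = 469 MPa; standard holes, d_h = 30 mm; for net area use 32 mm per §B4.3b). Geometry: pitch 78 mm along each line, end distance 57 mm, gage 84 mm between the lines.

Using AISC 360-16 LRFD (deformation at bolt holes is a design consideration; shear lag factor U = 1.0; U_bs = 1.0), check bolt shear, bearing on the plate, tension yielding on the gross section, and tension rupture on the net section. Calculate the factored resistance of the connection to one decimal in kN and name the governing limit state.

Bolt shear: A_b = π(27)²/4 = 572.56 mm². φR_n = 0.75 × 469 × 572.56 × 4 × 2 = 1611.2 kN.
Bearing (14 mm plate, F_u = 450 MPa): end bolts L_c = 57 − 30/2 = 42, R_n = min(1.2×42×14×450, 2.4×27×14×450) = 317.52 kN/bolt; interior L_c = 78 − 30 = 48, R_n = 362.88 kN/bolt. φR_n = 0.75 × (2×317.52 + 2×362.88) = 1020.6 kN.
Tension yield (gross): A_g = 197×14 = 2758 mm². φR_n = 0.90 × 350 × 2758 = 868.8 kN.
Tension rupture (net): A_n = (197 − 2×32)×14 = 1862 mm² (U = 1.0, A_e = A_n). φR_n = 0.75 × 450 × 1862 = 628.4 kN.
Governing: min(1611.2, 1020.6, 868.8, 628.4) = 628.4 kN → net-section rupture.

628.4 kN (net-section rupture governs)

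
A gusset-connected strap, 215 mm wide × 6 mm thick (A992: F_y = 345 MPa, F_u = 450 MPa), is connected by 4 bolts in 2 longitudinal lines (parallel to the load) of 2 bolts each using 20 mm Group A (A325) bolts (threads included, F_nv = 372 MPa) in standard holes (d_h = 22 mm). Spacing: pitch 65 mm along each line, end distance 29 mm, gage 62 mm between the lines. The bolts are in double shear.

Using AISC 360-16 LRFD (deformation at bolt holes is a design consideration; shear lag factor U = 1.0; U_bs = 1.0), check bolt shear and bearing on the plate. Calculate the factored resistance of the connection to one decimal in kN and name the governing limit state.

281.9 kN (bearing governs)

Bolt shear: A_b = π(20)²/4 = 314.16 mm². φR_n = 0.75 × 372 × 314.16 × 4 × 2 = 701.2 kN.
Bearing (6 mm plate, F_u = 450 MPa): end bolts L_c = 29 − 22/2 = 18, R_n = min(1.2×18×6×450, 2.4×20×6×450) = 58.32 kN/bolt; interior L_c = 65 − 22 = 43, R_n = 129.6 kN/bolt. φR_n = 0.75 × (2×58.32 + 2×129.6) = 281.9 kN.
Governing: min(701.2, 281.9) = 281.9 kN → bearing.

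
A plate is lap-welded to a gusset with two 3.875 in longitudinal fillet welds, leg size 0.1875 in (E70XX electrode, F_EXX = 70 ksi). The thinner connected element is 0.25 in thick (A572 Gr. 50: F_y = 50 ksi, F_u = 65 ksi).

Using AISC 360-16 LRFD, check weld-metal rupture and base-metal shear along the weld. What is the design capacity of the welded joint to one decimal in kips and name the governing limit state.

Weld metal: throat = 0.707×0.1875 = 0.13256 in, L = 2×3.875 = 7.75 in. φR_n = 0.75 × 0.6 × 70 × 0.13256 × 7.75 = 32.4 kips.
Base metal shear (0.25 in plate): yield φR_n = 1.0×0.6×50×0.25×7.75 = 58.1 kips; rupture φR_n = 0.75×0.6×65×0.25×7.75 = 56.7 kips; take 56.7 kips (rupture).
Governing: min(32.4, 56.7) = 32.4 kips → weld metal.

32.4 kips (weld metal governs)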